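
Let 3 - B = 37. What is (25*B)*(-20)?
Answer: 17000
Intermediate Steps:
B = -34 (B = 3 - 1*37 = 3 - 37 = -34)
(25*B)*(-20) = (25*(-34))*(-20) = -850*(-20) = 17000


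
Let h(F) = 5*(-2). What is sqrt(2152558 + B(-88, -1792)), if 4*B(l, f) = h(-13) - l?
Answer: sqrt(8610310)/2 ≈ 1467.2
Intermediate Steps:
h(F) = -10
B(l, f) = -5/2 - l/4 (B(l, f) = (-10 - l)/4 = -5/2 - l/4)
sqrt(2152558 + B(-88, -1792)) = sqrt(2152558 + (-5/2 - 1/4*(-88))) = sqrt(2152558 + (-5/2 + 22)) = sqrt(2152558 + 39/2) = sqrt(4305155/2) = sqrt(8610310)/2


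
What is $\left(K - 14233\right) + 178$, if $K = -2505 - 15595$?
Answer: $-32155$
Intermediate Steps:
$K = -18100$
$\left(K - 14233\right) + 178 = \left(-18100 - 14233\right) + 178 = -32333 + 178 = -32155$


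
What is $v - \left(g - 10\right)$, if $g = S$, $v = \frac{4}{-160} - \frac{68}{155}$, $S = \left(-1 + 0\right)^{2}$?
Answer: $\frac{2117}{248} \approx 8.5363$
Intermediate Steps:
$S = 1$ ($S = \left(-1\right)^{2} = 1$)
$v = - \frac{115}{248}$ ($v = 4 \left(- \frac{1}{160}\right) - \frac{68}{155} = - \frac{1}{40} - \frac{68}{155} = - \frac{115}{248} \approx -0.46371$)
$g = 1$
$v - \left(g - 10\right) = - \frac{115}{248} - \left(1 - 10\right) = - \frac{115}{248} - -9 = - \frac{115}{248} + 9 = \frac{2117}{248}$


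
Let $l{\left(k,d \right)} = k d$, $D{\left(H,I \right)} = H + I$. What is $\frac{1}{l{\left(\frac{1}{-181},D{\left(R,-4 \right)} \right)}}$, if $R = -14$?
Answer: $\frac{181}{18} \approx 10.056$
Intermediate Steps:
$l{\left(k,d \right)} = d k$
$\frac{1}{l{\left(\frac{1}{-181},D{\left(R,-4 \right)} \right)}} = \frac{1}{\left(-14 - 4\right) \frac{1}{-181}} = \frac{1}{\left(-18\right) \left(- \frac{1}{181}\right)} = \frac{1}{\frac{18}{181}} = \frac{181}{18}$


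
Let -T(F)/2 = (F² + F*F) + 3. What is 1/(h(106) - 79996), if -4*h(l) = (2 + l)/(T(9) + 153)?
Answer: -59/4719755 ≈ -1.2501e-5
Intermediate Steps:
T(F) = -6 - 4*F² (T(F) = -2*((F² + F*F) + 3) = -2*((F² + F²) + 3) = -2*(2*F² + 3) = -2*(3 + 2*F²) = -6 - 4*F²)
h(l) = 1/354 + l/708 (h(l) = -(2 + l)/(4*((-6 - 4*9²) + 153)) = -(2 + l)/(4*((-6 - 4*81) + 153)) = -(2 + l)/(4*((-6 - 324) + 153)) = -(2 + l)/(4*(-330 + 153)) = -(2 + l)/(4*(-177)) = -(2 + l)*(-1)/(4*177) = -(-2/177 - l/177)/4 = 1/354 + l/708)
1/(h(106) - 79996) = 1/((1/354 + (1/708)*106) - 79996) = 1/((1/354 + 53/354) - 79996) = 1/(9/59 - 79996) = 1/(-4719755/59) = -59/4719755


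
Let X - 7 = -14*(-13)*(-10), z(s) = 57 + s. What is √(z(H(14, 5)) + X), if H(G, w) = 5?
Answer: I*√1751 ≈ 41.845*I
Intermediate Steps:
X = -1813 (X = 7 - 14*(-13)*(-10) = 7 + 182*(-10) = 7 - 1820 = -1813)
√(z(H(14, 5)) + X) = √((57 + 5) - 1813) = √(62 - 1813) = √(-1751) = I*√1751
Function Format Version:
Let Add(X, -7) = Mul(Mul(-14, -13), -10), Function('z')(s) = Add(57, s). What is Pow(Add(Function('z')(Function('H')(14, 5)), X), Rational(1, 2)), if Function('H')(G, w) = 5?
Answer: Mul(I, Pow(1751, Rational(1, 2))) ≈ Mul(41.845, I)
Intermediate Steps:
X = -1813 (X = Add(7, Mul(Mul(-14, -13), -10)) = Add(7, Mul(182, -10)) = Add(7, -1820) = -1813)
Pow(Add(Function('z')(Function('H')(14, 5)), X), Rational(1, 2)) = Pow(Add(Add(57, 5), -1813), Rational(1, 2)) = Pow(Add(62, -1813), Rational(1, 2)) = Pow(-1751, Rational(1, 2)) = Mul(I, Pow(1751, Rational(1, 2)))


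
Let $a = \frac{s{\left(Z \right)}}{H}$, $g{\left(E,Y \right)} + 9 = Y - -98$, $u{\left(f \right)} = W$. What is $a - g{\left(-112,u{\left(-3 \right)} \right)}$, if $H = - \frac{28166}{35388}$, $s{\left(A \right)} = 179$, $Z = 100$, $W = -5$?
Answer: $- \frac{4350198}{14083} \approx -308.9$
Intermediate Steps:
$u{\left(f \right)} = -5$
$g{\left(E,Y \right)} = 89 + Y$ ($g{\left(E,Y \right)} = -9 + \left(Y - -98\right) = -9 + \left(Y + 98\right) = -9 + \left(98 + Y\right) = 89 + Y$)
$H = - \frac{14083}{17694}$ ($H = \left(-28166\right) \frac{1}{35388} = - \frac{14083}{17694} \approx -0.79592$)
$a = - \frac{3167226}{14083}$ ($a = \frac{179}{- \frac{14083}{17694}} = 179 \left(- \frac{17694}{14083}\right) = - \frac{3167226}{14083} \approx -224.9$)
$a - g{\left(-112,u{\left(-3 \right)} \right)} = - \frac{3167226}{14083} - \left(89 - 5\right) = - \frac{3167226}{14083} - 84 = - \frac{4350198}{14083}$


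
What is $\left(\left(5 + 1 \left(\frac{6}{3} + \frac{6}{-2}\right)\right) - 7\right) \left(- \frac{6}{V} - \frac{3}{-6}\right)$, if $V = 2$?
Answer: $\frac{15}{2} \approx 7.5$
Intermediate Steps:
$\left(\left(5 + 1 \left(\frac{6}{3} + \frac{6}{-2}\right)\right) - 7\right) \left(- \frac{6}{V} - \frac{3}{-6}\right) = \left(\left(5 + 1 \left(\frac{6}{3} + \frac{6}{-2}\right)\right) - 7\right) \left(- \frac{6}{2} - \frac{3}{-6}\right) = \left(\left(5 + 1 \left(6 \cdot \frac{1}{3} + 6 \left(- \frac{1}{2}\right)\right)\right) - 7\right) \left(\left(-6\right) \frac{1}{2} - - \frac{1}{2}\right) = \left(\left(5 + 1 \left(2 - 3\right)\right) - 7\right) \left(-3 + \frac{1}{2}\right) = \left(\left(5 + 1 \left(-1\right)\right) - 7\right) \left(- \frac{5}{2}\right) = \left(\left(5 - 1\right) - 7\right) \left(- \frac{5}{2}\right) = \left(4 - 7\right) \left(- \frac{5}{2}\right) = \left(-3\right) \left(- \frac{5}{2}\right) = \frac{15}{2}$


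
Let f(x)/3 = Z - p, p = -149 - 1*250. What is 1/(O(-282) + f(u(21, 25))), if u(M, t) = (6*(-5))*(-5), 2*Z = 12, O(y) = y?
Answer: 1/933 ≈ 0.0010718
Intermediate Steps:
Z = 6 (Z = (1/2)*12 = 6)
p = -399 (p = -149 - 250 = -399)
u(M, t) = 150 (u(M, t) = -30*(-5) = 150)
f(x) = 1215 (f(x) = 3*(6 - 1*(-399)) = 3*(6 + 399) = 3*405 = 1215)
1/(O(-282) + f(u(21, 25))) = 1/(-282 + 1215) = 1/933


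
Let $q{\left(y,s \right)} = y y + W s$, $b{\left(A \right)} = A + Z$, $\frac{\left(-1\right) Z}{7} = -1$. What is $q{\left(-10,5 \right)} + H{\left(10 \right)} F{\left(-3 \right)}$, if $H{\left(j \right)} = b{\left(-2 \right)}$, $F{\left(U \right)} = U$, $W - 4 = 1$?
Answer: $110$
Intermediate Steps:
$Z = 7$ ($Z = \left(-7\right) \left(-1\right) = 7$)
$W = 5$ ($W = 4 + 1 = 5$)
$b{\left(A \right)} = 7 + A$ ($b{\left(A \right)} = A + 7 = 7 + A$)
$q{\left(y,s \right)} = y^{2} + 5 s$ ($q{\left(y,s \right)} = y y + 5 s = y^{2} + 5 s$)
$H{\left(j \right)} = 5$ ($H{\left(j \right)} = 7 - 2 = 5$)
$q{\left(-10,5 \right)} + H{\left(10 \right)} F{\left(-3 \right)} = \left(\left(-10\right)^{2} + 5 \cdot 5\right) + 5 \left(-3\right) = \left(100 + 25\right) - 15 = 125 - 15 = 110$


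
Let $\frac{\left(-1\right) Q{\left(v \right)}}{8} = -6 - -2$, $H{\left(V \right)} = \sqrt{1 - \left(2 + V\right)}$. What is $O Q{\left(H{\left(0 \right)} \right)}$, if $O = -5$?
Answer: $-160$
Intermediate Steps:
$H{\left(V \right)} = \sqrt{-1 - V}$
$Q{\left(v \right)} = 32$ ($Q{\left(v \right)} = - 8 \left(-6 - -2\right) = - 8 \left(-6 + 2\right) = \left(-8\right) \left(-4\right) = 32$)
$O Q{\left(H{\left(0 \right)} \right)} = \left(-5\right) 32 = -160$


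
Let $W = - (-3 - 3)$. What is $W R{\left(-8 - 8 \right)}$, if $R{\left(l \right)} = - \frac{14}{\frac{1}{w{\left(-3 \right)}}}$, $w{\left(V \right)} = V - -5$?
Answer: $-168$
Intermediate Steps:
$w{\left(V \right)} = 5 + V$ ($w{\left(V \right)} = V + 5 = 5 + V$)
$W = 6$ ($W = \left(-1\right) \left(-6\right) = 6$)
$R{\left(l \right)} = -28$ ($R{\left(l \right)} = - \frac{14}{\frac{1}{5 - 3}} = - \frac{14}{\frac{1}{2}} = - 14 \frac{1}{\frac{1}{2}} = \left(-14\right) 2 = -28$)
$W R{\left(-8 - 8 \right)} = 6 \left(-28\right) = -168$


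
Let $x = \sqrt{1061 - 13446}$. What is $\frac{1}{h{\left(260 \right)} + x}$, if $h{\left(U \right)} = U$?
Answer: $\frac{52}{15997} - \frac{i \sqrt{12385}}{79985} \approx 0.0032506 - 0.0013914 i$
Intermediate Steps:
$x = i \sqrt{12385}$ ($x = \sqrt{-12385} = i \sqrt{12385} \approx 111.29 i$)
$\frac{1}{h{\left(260 \right)} + x} = \frac{1}{260 + i \sqrt{12385}}$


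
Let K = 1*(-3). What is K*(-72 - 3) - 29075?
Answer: -28850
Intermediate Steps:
K = -3
K*(-72 - 3) - 29075 = -3*(-72 - 3) - 29075 = -3*(-75) - 29075 = 225 - 29075 = -28850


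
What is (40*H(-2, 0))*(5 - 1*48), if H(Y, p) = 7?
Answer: -12040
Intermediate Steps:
(40*H(-2, 0))*(5 - 1*48) = (40*7)*(5 - 1*48) = 280*(5 - 48) = 280*(-43) = -12040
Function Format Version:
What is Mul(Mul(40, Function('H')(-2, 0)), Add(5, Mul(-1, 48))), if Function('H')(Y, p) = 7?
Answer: -12040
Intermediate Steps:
Mul(Mul(40, Function('H')(-2, 0)), Add(5, Mul(-1, 48))) = Mul(Mul(40, 7), Add(5, Mul(-1, 48))) = Mul(280, Add(5, -48)) = Mul(280, -43) = -12040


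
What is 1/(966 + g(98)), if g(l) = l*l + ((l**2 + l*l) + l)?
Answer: 1/29876 ≈ 3.3472e-5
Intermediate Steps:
g(l) = l + 3*l**2 (g(l) = l**2 + ((l**2 + l**2) + l) = l**2 + (2*l**2 + l) = l**2 + (l + 2*l**2) = l + 3*l**2)
1/(966 + g(98)) = 1/(966 + 98*(1 + 3*98)) = 1/(966 + 98*(1 + 294)) = 1/(966 + 98*295) = 1/(966 + 28910) = 1/29876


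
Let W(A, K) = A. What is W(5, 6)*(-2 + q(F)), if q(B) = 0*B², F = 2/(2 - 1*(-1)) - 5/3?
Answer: -10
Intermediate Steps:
F = -1 (F = 2/(2 + 1) - 5*⅓ = 2/3 - 5/3 = 2*(⅓) - 5/3 = ⅔ - 5/3 = -1)
q(B) = 0
W(5, 6)*(-2 + q(F)) = 5*(-2 + 0) = 5*(-2) = -10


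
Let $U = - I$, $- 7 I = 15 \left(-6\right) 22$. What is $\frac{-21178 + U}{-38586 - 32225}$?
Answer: $\frac{150226}{495677} \approx 0.30307$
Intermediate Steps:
$I = \frac{1980}{7}$ ($I = - \frac{15 \left(-6\right) 22}{7} = - \frac{\left(-90\right) 22}{7} = \left(- \frac{1}{7}\right) \left(-1980\right) = \frac{1980}{7} \approx 282.86$)
$U = - \frac{1980}{7}$ ($U = \left(-1\right) \frac{1980}{7} = - \frac{1980}{7} \approx -282.86$)
$\frac{-21178 + U}{-38586 - 32225} = \frac{-21178 - \frac{1980}{7}}{-38586 - 32225} = - \frac{150226}{7 \left(-70811\right)} = \left(- \frac{150226}{7}\right) \left(- \frac{1}{70811}\right) = \frac{150226}{495677}$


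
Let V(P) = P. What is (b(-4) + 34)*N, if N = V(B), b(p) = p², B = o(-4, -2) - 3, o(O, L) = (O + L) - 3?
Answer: -600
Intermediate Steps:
o(O, L) = -3 + L + O (o(O, L) = (L + O) - 3 = -3 + L + O)
B = -12 (B = (-3 - 2 - 4) - 3 = -9 - 3 = -12)
N = -12
(b(-4) + 34)*N = ((-4)² + 34)*(-12) = (16 + 34)*(-12) = 50*(-12) = -600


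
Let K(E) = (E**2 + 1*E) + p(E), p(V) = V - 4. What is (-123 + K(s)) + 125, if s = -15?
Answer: 193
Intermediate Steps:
p(V) = -4 + V
K(E) = -4 + E**2 + 2*E (K(E) = (E**2 + 1*E) + (-4 + E) = (E**2 + E) + (-4 + E) = (E + E**2) + (-4 + E) = -4 + E**2 + 2*E)
(-123 + K(s)) + 125 = (-123 + (-4 + (-15)**2 + 2*(-15))) + 125 = (-123 + (-4 + 225 - 30)) + 125 = (-123 + 191) + 125 = 68 + 125 = 193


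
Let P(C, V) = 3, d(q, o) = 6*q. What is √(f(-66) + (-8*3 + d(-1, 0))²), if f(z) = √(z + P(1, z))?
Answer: √(900 + 3*I*√7) ≈ 30.0 + 0.1323*I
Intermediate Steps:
f(z) = √(3 + z) (f(z) = √(z + 3) = √(3 + z))
√(f(-66) + (-8*3 + d(-1, 0))²) = √(√(3 - 66) + (-8*3 + 6*(-1))²) = √(√(-63) + (-24 - 6)²) = √(3*I*√7 + (-30)²) = √(3*I*√7 + 900) = √(900 + 3*I*√7)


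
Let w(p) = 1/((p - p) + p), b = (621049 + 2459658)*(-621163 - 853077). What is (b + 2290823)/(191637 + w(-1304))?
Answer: -5922375752701528/249894647 ≈ -2.3699e+7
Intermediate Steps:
b = -4541701487680 (b = 3080707*(-1474240) = -4541701487680)
w(p) = 1/p (w(p) = 1/(0 + p) = 1/p)
(b + 2290823)/(191637 + w(-1304)) = (-4541701487680 + 2290823)/(191637 + 1/(-1304)) = -4541699196857/(191637 - 1/1304) = -4541699196857/249894647/1304 = -4541699196857*1304/249894647 = -5922375752701528/249894647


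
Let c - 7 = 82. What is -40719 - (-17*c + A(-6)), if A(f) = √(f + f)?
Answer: -39206 - 2*I*√3 ≈ -39206.0 - 3.4641*I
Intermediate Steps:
c = 89 (c = 7 + 82 = 89)
A(f) = √2*√f (A(f) = √(2*f) = √2*√f)
-40719 - (-17*c + A(-6)) = -40719 - (-17*89 + √2*√(-6)) = -40719 - (-1513 + √2*(I*√6)) = -40719 - (-1513 + 2*I*√3) = -40719 + (1513 - 2*I*√3) = -39206 - 2*I*√3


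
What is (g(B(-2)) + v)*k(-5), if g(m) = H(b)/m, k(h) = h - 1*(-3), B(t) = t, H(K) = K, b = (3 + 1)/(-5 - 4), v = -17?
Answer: 302/9 ≈ 33.556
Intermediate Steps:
b = -4/9 (b = 4/(-9) = 4*(-1/9) = -4/9 ≈ -0.44444)
k(h) = 3 + h (k(h) = h + 3 = 3 + h)
g(m) = -4/(9*m)
(g(B(-2)) + v)*k(-5) = (-4/9/(-2) - 17)*(3 - 5) = (-4/9*(-1/2) - 17)*(-2) = (2/9 - 17)*(-2) = -151/9*(-2) = 302/9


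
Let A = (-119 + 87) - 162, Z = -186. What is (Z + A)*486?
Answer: -184680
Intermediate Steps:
A = -194 (A = -32 - 162 = -194)
(Z + A)*486 = (-186 - 194)*486 = -380*486 = -184680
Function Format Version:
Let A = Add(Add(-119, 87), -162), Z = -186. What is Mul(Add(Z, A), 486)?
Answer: -184680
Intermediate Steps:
A = -194 (A = Add(-32, -162) = -194)
Mul(Add(Z, A), 486) = Mul(Add(-186, -194), 486) = Mul(-380, 486) = -184680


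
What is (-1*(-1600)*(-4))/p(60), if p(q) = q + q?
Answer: -160/3 ≈ -53.333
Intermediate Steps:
p(q) = 2*q
(-1*(-1600)*(-4))/p(60) = (-1*(-1600)*(-4))/((2*60)) = (1600*(-4))/120 = -6400*1/120 = -160/3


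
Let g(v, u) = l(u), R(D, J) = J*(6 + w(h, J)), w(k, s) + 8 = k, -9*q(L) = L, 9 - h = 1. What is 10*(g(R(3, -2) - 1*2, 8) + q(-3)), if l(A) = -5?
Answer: -140/3 ≈ -46.667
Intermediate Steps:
h = 8 (h = 9 - 1*1 = 9 - 1 = 8)
q(L) = -L/9
w(k, s) = -8 + k
R(D, J) = 6*J (R(D, J) = J*(6 + (-8 + 8)) = J*(6 + 0) = J*6 = 6*J)
g(v, u) = -5
10*(g(R(3, -2) - 1*2, 8) + q(-3)) = 10*(-5 - ⅑*(-3)) = 10*(-5 + ⅓) = 10*(-14/3) = -140/3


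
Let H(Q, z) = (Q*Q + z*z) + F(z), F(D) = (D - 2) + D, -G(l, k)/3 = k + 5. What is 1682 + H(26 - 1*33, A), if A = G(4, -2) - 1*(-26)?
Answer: 2052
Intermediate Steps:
G(l, k) = -15 - 3*k (G(l, k) = -3*(k + 5) = -3*(5 + k) = -15 - 3*k)
F(D) = -2 + 2*D (F(D) = (-2 + D) + D = -2 + 2*D)
A = 17 (A = (-15 - 3*(-2)) - 1*(-26) = (-15 + 6) + 26 = -9 + 26 = 17)
H(Q, z) = -2 + Q² + z² + 2*z (H(Q, z) = (Q*Q + z*z) + (-2 + 2*z) = (Q² + z²) + (-2 + 2*z) = -2 + Q² + z² + 2*z)
1682 + H(26 - 1*33, A) = 1682 + (-2 + (26 - 1*33)² + 17² + 2*17) = 1682 + (-2 + (26 - 33)² + 289 + 34) = 1682 + (-2 + (-7)² + 289 + 34) = 1682 + (-2 + 49 + 289 + 34) = 1682 + 370 = 2052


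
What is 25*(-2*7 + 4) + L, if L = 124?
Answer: -126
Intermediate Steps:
25*(-2*7 + 4) + L = 25*(-2*7 + 4) + 124 = 25*(-14 + 4) + 124 = 25*(-10) + 124 = -250 + 124 = -126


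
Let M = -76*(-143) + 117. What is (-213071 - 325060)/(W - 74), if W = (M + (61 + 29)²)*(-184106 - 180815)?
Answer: 538131/6964517359 ≈ 7.7268e-5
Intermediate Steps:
M = 10985 (M = 10868 + 117 = 10985)
W = -6964517285 (W = (10985 + (61 + 29)²)*(-184106 - 180815) = (10985 + 90²)*(-364921) = (10985 + 8100)*(-364921) = 19085*(-364921) = -6964517285)
(-213071 - 325060)/(W - 74) = (-213071 - 325060)/(-6964517285 - 74) = -538131/(-6964517359) = -538131*(-1/6964517359) = 538131/6964517359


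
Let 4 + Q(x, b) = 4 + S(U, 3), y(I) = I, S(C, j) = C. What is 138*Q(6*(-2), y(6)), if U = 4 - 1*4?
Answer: 0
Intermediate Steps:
U = 0 (U = 4 - 4 = 0)
Q(x, b) = 0 (Q(x, b) = -4 + (4 + 0) = -4 + 4 = 0)
138*Q(6*(-2), y(6)) = 138*0 = 0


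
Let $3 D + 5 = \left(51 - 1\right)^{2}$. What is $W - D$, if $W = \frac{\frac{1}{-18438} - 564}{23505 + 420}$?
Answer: $- \frac{366882808783}{441129150} \approx -831.69$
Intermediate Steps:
$W = - \frac{10399033}{441129150}$ ($W = \frac{- \frac{1}{18438} - 564}{23925} = \left(- \frac{10399033}{18438}\right) \frac{1}{23925} = - \frac{10399033}{441129150} \approx -0.023574$)
$D = \frac{2495}{3}$ ($D = - \frac{5}{3} + \frac{\left(51 - 1\right)^{2}}{3} = - \frac{5}{3} + \frac{50^{2}}{3} = - \frac{5}{3} + \frac{1}{3} \cdot 2500 = - \frac{5}{3} + \frac{2500}{3} = \frac{2495}{3} \approx 831.67$)
$W - D = - \frac{10399033}{441129150} - \frac{2495}{3} = - \frac{366882808783}{441129150}$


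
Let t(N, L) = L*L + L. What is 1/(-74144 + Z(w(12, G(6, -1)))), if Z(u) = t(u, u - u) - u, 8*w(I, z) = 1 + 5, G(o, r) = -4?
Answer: -4/296579 ≈ -1.3487e-5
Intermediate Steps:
t(N, L) = L + L² (t(N, L) = L² + L = L + L²)
w(I, z) = ¾ (w(I, z) = (1 + 5)/8 = (⅛)*6 = ¾)
Z(u) = -u (Z(u) = (u - u)*(1 + (u - u)) - u = 0*(1 + 0) - u = 0*1 - u = 0 - u = -u)
1/(-74144 + Z(w(12, G(6, -1)))) = 1/(-74144 - 1*¾) = 1/(-74144 - ¾) = 1/(-296579/4) = -4/296579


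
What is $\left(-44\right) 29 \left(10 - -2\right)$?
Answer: $-15312$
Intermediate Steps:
$\left(-44\right) 29 \left(10 - -2\right) = - 1276 \left(10 + 2\right) = \left(-1276\right) 12 = -15312$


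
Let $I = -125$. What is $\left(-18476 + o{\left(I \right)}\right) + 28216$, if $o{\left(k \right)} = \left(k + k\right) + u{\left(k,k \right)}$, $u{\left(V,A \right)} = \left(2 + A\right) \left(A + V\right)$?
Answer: $40240$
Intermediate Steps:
$o{\left(k \right)} = 2 k^{2} + 6 k$ ($o{\left(k \right)} = \left(k + k\right) + \left(k^{2} + 2 k + 2 k + k k\right) = 2 k + \left(k^{2} + 2 k + 2 k + k^{2}\right) = 2 k + \left(2 k^{2} + 4 k\right) = 2 k^{2} + 6 k$)
$\left(-18476 + o{\left(I \right)}\right) + 28216 = \left(-18476 + 2 \left(-125\right) \left(3 - 125\right)\right) + 28216 = \left(-18476 + 2 \left(-125\right) \left(-122\right)\right) + 28216 = \left(-18476 + 30500\right) + 28216 = 12024 + 28216 = 40240$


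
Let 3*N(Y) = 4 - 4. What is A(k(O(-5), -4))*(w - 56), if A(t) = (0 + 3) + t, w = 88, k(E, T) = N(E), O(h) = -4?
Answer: 96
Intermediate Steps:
N(Y) = 0 (N(Y) = (4 - 4)/3 = (⅓)*0 = 0)
k(E, T) = 0
A(t) = 3 + t
A(k(O(-5), -4))*(w - 56) = (3 + 0)*(88 - 56) = 3*32 = 96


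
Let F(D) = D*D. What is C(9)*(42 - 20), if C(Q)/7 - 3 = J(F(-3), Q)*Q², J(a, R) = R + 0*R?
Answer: 112728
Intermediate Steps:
F(D) = D²
J(a, R) = R (J(a, R) = R + 0 = R)
C(Q) = 21 + 7*Q³ (C(Q) = 21 + 7*(Q*Q²) = 21 + 7*Q³)
C(9)*(42 - 20) = (21 + 7*9³)*(42 - 20) = (21 + 7*729)*22 = (21 + 5103)*22 = 5124*22 = 112728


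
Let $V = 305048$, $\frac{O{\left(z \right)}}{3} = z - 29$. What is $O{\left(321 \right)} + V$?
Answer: $305924$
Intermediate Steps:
$O{\left(z \right)} = -87 + 3 z$ ($O{\left(z \right)} = 3 \left(z - 29\right) = 3 \left(-29 + z\right) = -87 + 3 z$)
$O{\left(321 \right)} + V = \left(-87 + 3 \cdot 321\right) + 305048 = \left(-87 + 963\right) + 305048 = 876 + 305048 = 305924$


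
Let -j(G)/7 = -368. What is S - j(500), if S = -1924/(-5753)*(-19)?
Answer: -14856284/5753 ≈ -2582.4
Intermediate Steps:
j(G) = 2576 (j(G) = -7*(-368) = 2576)
S = -36556/5753 (S = -1924*(-1/5753)*(-19) = (1924/5753)*(-19) = -36556/5753 ≈ -6.3542)
S - j(500) = -36556/5753 - 1*2576 = -36556/5753 - 2576 = -14856284/5753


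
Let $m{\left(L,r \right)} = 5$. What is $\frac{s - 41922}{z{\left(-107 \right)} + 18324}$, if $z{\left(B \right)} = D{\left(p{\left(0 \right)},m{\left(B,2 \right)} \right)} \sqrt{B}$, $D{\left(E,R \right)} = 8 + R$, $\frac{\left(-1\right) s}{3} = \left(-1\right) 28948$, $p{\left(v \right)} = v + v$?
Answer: $\frac{823150728}{335787059} - \frac{583986 i \sqrt{107}}{335787059} \approx 2.4514 - 0.01799 i$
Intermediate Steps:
$p{\left(v \right)} = 2 v$
$s = 86844$ ($s = - 3 \left(\left(-1\right) 28948\right) = \left(-3\right) \left(-28948\right) = 86844$)
$z{\left(B \right)} = 13 \sqrt{B}$ ($z{\left(B \right)} = \left(8 + 5\right) \sqrt{B} = 13 \sqrt{B}$)
$\frac{s - 41922}{z{\left(-107 \right)} + 18324} = \frac{86844 - 41922}{13 \sqrt{-107} + 18324} = \frac{44922}{13 i \sqrt{107} + 18324} = \frac{44922}{18324 + 13 i \sqrt{107}}$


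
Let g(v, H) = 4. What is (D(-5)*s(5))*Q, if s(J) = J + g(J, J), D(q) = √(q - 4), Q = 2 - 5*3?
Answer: -351*I ≈ -351.0*I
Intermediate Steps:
Q = -13 (Q = 2 - 15 = -13)
D(q) = √(-4 + q)
s(J) = 4 + J (s(J) = J + 4 = 4 + J)
(D(-5)*s(5))*Q = (√(-4 - 5)*(4 + 5))*(-13) = (√(-9)*9)*(-13) = ((3*I)*9)*(-13) = (27*I)*(-13) = -351*I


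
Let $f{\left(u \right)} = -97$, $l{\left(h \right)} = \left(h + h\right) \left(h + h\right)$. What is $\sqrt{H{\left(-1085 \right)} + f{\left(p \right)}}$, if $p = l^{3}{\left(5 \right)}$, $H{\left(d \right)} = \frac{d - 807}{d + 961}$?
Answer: $\frac{i \sqrt{78554}}{31} \approx 9.0411 i$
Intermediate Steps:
$l{\left(h \right)} = 4 h^{2}$ ($l{\left(h \right)} = 2 h 2 h = 4 h^{2}$)
$H{\left(d \right)} = \frac{-807 + d}{961 + d}$
$p = 1000000$ ($p = \left(4 \cdot 5^{2}\right)^{3} = \left(4 \cdot 25\right)^{3} = 100^{3} = 1000000$)
$\sqrt{H{\left(-1085 \right)} + f{\left(p \right)}} = \sqrt{\frac{-807 - 1085}{961 - 1085} - 97} = \sqrt{\frac{1}{-124} \left(-1892\right) - 97} = \sqrt{\left(- \frac{1}{124}\right) \left(-1892\right) - 97} = \sqrt{\frac{473}{31} - 97} = \sqrt{- \frac{2534}{31}} = \frac{i \sqrt{78554}}{31}$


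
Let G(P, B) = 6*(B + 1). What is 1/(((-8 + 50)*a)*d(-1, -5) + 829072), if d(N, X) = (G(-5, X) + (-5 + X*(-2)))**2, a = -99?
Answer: -1/671966 ≈ -1.4882e-6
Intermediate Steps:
G(P, B) = 6 + 6*B (G(P, B) = 6*(1 + B) = 6 + 6*B)
d(N, X) = (1 + 4*X)**2 (d(N, X) = ((6 + 6*X) + (-5 + X*(-2)))**2 = ((6 + 6*X) + (-5 - 2*X))**2 = (1 + 4*X)**2)
1/(((-8 + 50)*a)*d(-1, -5) + 829072) = 1/(((-8 + 50)*(-99))*(1 + 4*(-5))**2 + 829072) = 1/((42*(-99))*(1 - 20)**2 + 829072) = 1/(-4158*(-19)**2 + 829072) = 1/(-4158*361 + 829072) = 1/(-1501038 + 829072) = 1/(-671966) = -1/671966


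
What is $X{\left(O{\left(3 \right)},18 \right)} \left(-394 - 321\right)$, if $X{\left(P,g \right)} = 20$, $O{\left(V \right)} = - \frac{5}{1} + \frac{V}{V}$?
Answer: $-14300$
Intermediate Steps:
$O{\left(V \right)} = -4$ ($O{\left(V \right)} = \left(-5\right) 1 + 1 = -5 + 1 = -4$)
$X{\left(O{\left(3 \right)},18 \right)} \left(-394 - 321\right) = 20 \left(-394 - 321\right) = 20 \left(-715\right) = -14300$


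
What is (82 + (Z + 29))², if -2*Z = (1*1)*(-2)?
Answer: 12544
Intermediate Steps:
Z = 1 (Z = -1*1*(-2)/2 = -(-2)/2 = -½*(-2) = 1)
(82 + (Z + 29))² = (82 + (1 + 29))² = (82 + 30)² = 112² = 12544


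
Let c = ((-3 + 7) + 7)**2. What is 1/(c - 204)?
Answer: -1/83 ≈ -0.012048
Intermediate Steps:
c = 121 (c = (4 + 7)**2 = 11**2 = 121)
1/(c - 204) = 1/(121 - 204) = 1/(-83) = -1/83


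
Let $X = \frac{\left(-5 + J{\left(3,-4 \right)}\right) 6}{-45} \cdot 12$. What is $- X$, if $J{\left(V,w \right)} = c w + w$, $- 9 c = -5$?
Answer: $- \frac{808}{45} \approx -17.956$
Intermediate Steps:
$c = \frac{5}{9}$ ($c = \left(- \frac{1}{9}\right) \left(-5\right) = \frac{5}{9} \approx 0.55556$)
$J{\left(V,w \right)} = \frac{14 w}{9}$ ($J{\left(V,w \right)} = \frac{5 w}{9} + w = \frac{14 w}{9}$)
$X = \frac{808}{45}$ ($X = \frac{\left(-5 + \frac{14}{9} \left(-4\right)\right) 6}{-45} \cdot 12 = \left(-5 - \frac{56}{9}\right) 6 \left(- \frac{1}{45}\right) 12 = \left(- \frac{101}{9}\right) 6 \left(- \frac{1}{45}\right) 12 = \left(- \frac{202}{3}\right) \left(- \frac{1}{45}\right) 12 = \frac{202}{135} \cdot 12 = \frac{808}{45} \approx 17.956$)
$- X = \left(-1\right) \frac{808}{45} = - \frac{808}{45}$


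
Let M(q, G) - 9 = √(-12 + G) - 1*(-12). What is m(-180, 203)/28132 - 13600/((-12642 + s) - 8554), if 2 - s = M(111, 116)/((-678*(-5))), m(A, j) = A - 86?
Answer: 45906581637279055619/72609947602582323362 - 92208000*√26/5162089265077657 ≈ 0.63224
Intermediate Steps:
M(q, G) = 21 + √(-12 + G) (M(q, G) = 9 + (√(-12 + G) - 1*(-12)) = 9 + (√(-12 + G) + 12) = 9 + (12 + √(-12 + G)) = 21 + √(-12 + G))
m(A, j) = -86 + A
s = 2253/1130 - √26/1695 (s = 2 - (21 + √(-12 + 116))/((-678*(-5))) = 2 - (21 + √104)/3390 = 2 - (21 + 2*√26)/3390 = 2 - (7/1130 + √26/1695) = 2 + (-7/1130 - √26/1695) = 2253/1130 - √26/1695 ≈ 1.9908)
m(-180, 203)/28132 - 13600/((-12642 + s) - 8554) = (-86 - 180)/28132 - 13600/((-12642 + (2253/1130 - √26/1695)) - 8554) = -266*1/28132 - 13600/((-14283207/1130 - √26/1695) - 8554) = -133/14066 - 13600/(-23949227/1130 - √26/1695)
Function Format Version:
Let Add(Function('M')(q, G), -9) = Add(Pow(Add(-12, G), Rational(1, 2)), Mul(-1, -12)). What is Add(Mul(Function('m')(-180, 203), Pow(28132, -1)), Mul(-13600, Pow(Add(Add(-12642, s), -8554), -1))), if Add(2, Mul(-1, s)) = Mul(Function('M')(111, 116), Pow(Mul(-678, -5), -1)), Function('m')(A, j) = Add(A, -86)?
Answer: Add(Rational(45906581637279055619, 72609947602582323362), Mul(Rational(-92208000, 5162089265077657), Pow(26, Rational(1, 2)))) ≈ 0.63224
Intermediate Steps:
Function('M')(q, G) = Add(21, Pow(Add(-12, G), Rational(1, 2))) (Function('M')(q, G) = Add(9, Add(Pow(Add(-12, G), Rational(1, 2)), Mul(-1, -12))) = Add(9, Add(Pow(Add(-12, G), Rational(1, 2)), 12)) = Add(9, Add(12, Pow(Add(-12, G), Rational(1, 2)))) = Add(21, Pow(Add(-12, G), Rational(1, 2))))
Function('m')(A, j) = Add(-86, A)
s = Add(Rational(2253, 1130), Mul(Rational(-1, 1695), Pow(26, Rational(1, 2)))) (s = Add(2, Mul(-1, Mul(Add(21, Pow(Add(-12, 116), Rational(1, 2))), Pow(Mul(-678, -5), -1)))) = Add(2, Mul(-1, Mul(Add(21, Pow(104, Rational(1, 2))), Pow(3390, -1)))) = Add(2, Mul(-1, Mul(Add(21, Mul(2, Pow(26, Rational(1, 2)))), Rational(1, 3390)))) = Add(2, Mul(-1, Add(Rational(7, 1130), Mul(Rational(1, 1695), Pow(26, Rational(1, 2)))))) = Add(2, Add(Rational(-7, 1130), Mul(Rational(-1, 1695), Pow(26, Rational(1, 2))))) = Add(Rational(2253, 1130), Mul(Rational(-1, 1695), Pow(26, Rational(1, 2)))) ≈ 1.9908)
Add(Mul(Function('m')(-180, 203), Pow(28132, -1)), Mul(-13600, Pow(Add(Add(-12642, s), -8554), -1))) = Add(Mul(Add(-86, -180), Pow(28132, -1)), Mul(-13600, Pow(Add(Add(-12642, Add(Rational(2253, 1130), Mul(Rational(-1, 1695), Pow(26, Rational(1, 2))))), -8554), -1))) = Add(Mul(-266, Rational(1, 28132)), Mul(-13600, Pow(Add(Add(Rational(-14283207, 1130), Mul(Rational(-1, 1695), Pow(26, Rational(1, 2)))), -8554), -1))) = Add(Rational(-133, 14066), Mul(-13600, Pow(Add(Rational(-23949227, 1130), Mul(Rational(-1, 1695), Pow(26, Rational(1, 2)))), -1)))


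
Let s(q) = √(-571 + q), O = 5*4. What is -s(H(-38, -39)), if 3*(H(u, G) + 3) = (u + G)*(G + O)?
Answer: -I*√777/3 ≈ -9.2916*I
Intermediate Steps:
O = 20
H(u, G) = -3 + (20 + G)*(G + u)/3 (H(u, G) = -3 + ((u + G)*(G + 20))/3 = -3 + ((G + u)*(20 + G))/3 = -3 + ((20 + G)*(G + u))/3 = -3 + (20 + G)*(G + u)/3)
-s(H(-38, -39)) = -√(-571 + (-3 + (⅓)*(-39)² + (20/3)*(-39) + (20/3)*(-38) + (⅓)*(-39)*(-38))) = -√(-571 + (-3 + (⅓)*1521 - 260 - 760/3 + 494)) = -√(-571 + (-3 + 507 - 260 - 760/3 + 494)) = -√(-571 + 1454/3) = -√(-259/3) = -I*√777/3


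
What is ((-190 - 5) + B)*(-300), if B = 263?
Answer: -20400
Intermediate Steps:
((-190 - 5) + B)*(-300) = ((-190 - 5) + 263)*(-300) = (-195 + 263)*(-300) = 68*(-300) = -20400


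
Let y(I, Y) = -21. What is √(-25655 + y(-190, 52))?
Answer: 14*I*√131 ≈ 160.24*I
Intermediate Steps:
√(-25655 + y(-190, 52)) = √(-25655 - 21) = √(-25676) = 14*I*√131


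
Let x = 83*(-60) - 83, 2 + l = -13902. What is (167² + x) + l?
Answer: 8922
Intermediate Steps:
l = -13904 (l = -2 - 13902 = -13904)
x = -5063 (x = -4980 - 83 = -5063)
(167² + x) + l = (167² - 5063) - 13904 = (27889 - 5063) - 13904 = 22826 - 13904 = 8922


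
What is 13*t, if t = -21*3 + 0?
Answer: -819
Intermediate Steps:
t = -63 (t = -63 + 0 = -63)
13*t = 13*(-63) = -819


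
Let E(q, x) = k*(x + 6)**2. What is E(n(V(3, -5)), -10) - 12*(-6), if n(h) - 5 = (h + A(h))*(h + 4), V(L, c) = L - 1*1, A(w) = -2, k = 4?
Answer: 136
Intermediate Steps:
V(L, c) = -1 + L (V(L, c) = L - 1 = -1 + L)
n(h) = 5 + (-2 + h)*(4 + h) (n(h) = 5 + (h - 2)*(h + 4) = 5 + (-2 + h)*(4 + h))
E(q, x) = 4*(6 + x)**2 (E(q, x) = 4*(x + 6)**2 = 4*(6 + x)**2)
E(n(V(3, -5)), -10) - 12*(-6) = 4*(6 - 10)**2 - 12*(-6) = 4*(-4)**2 + 72 = 4*16 + 72 = 64 + 72 = 136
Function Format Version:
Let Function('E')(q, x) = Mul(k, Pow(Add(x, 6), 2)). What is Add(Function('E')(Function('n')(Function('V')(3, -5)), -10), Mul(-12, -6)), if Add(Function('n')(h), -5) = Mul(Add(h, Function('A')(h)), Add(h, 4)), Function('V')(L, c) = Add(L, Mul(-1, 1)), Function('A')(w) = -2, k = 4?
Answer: 136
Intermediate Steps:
Function('V')(L, c) = Add(-1, L) (Function('V')(L, c) = Add(L, -1) = Add(-1, L))
Function('n')(h) = Add(5, Mul(Add(-2, h), Add(4, h))) (Function('n')(h) = Add(5, Mul(Add(h, -2), Add(h, 4))) = Add(5, Mul(Add(-2, h), Add(4, h))))
Function('E')(q, x) = Mul(4, Pow(Add(6, x), 2)) (Function('E')(q, x) = Mul(4, Pow(Add(x, 6), 2)) = Mul(4, Pow(Add(6, x), 2)))
Add(Function('E')(Function('n')(Function('V')(3, -5)), -10), Mul(-12, -6)) = Add(Mul(4, Pow(Add(6, -10), 2)), Mul(-12, -6)) = Add(Mul(4, Pow(-4, 2)), 72) = Add(Mul(4, 16), 72) = Add(64, 72) = 136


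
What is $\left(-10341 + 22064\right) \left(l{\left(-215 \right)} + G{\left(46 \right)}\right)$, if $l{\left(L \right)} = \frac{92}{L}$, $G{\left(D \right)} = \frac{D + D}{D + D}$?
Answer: $\frac{1441929}{215} \approx 6706.6$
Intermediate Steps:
$G{\left(D \right)} = 1$ ($G{\left(D \right)} = \frac{2 D}{2 D} = 2 D \frac{1}{2 D} = 1$)
$\left(-10341 + 22064\right) \left(l{\left(-215 \right)} + G{\left(46 \right)}\right) = \left(-10341 + 22064\right) \left(\frac{92}{-215} + 1\right) = 11723 \left(92 \left(- \frac{1}{215}\right) + 1\right) = 11723 \left(- \frac{92}{215} + 1\right) = 11723 \cdot \frac{123}{215} = \frac{1441929}{215}$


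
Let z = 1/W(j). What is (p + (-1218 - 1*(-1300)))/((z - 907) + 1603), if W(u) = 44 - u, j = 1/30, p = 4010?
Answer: 899558/153009 ≈ 5.8791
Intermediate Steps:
j = 1/30 ≈ 0.033333
z = 30/1319 (z = 1/(44 - 1*1/30) = 1/(44 - 1/30) = 1/(1319/30) = 30/1319 ≈ 0.022745)
(p + (-1218 - 1*(-1300)))/((z - 907) + 1603) = (4010 + (-1218 - 1*(-1300)))/((30/1319 - 907) + 1603) = (4010 + (-1218 + 1300))/(-1196303/1319 + 1603) = (4010 + 82)/(918054/1319) = 4092*(1319/918054) = 899558/153009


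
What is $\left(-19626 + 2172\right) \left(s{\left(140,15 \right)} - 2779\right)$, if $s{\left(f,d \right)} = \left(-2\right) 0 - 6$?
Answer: $48609390$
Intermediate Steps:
$s{\left(f,d \right)} = -6$ ($s{\left(f,d \right)} = 0 - 6 = -6$)
$\left(-19626 + 2172\right) \left(s{\left(140,15 \right)} - 2779\right) = \left(-19626 + 2172\right) \left(-6 - 2779\right) = \left(-17454\right) \left(-2785\right) = 48609390$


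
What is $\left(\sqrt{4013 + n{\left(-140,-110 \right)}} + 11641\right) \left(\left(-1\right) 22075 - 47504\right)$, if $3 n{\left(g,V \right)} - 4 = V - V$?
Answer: $-809969139 - 23193 \sqrt{36129} \approx -8.1438 \cdot 10^{8}$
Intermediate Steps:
$n{\left(g,V \right)} = \frac{4}{3}$ ($n{\left(g,V \right)} = \frac{4}{3} + \frac{V - V}{3} = \frac{4}{3} + \frac{1}{3} \cdot 0 = \frac{4}{3} + 0 = \frac{4}{3}$)
$\left(\sqrt{4013 + n{\left(-140,-110 \right)}} + 11641\right) \left(\left(-1\right) 22075 - 47504\right) = \left(\sqrt{4013 + \frac{4}{3}} + 11641\right) \left(\left(-1\right) 22075 - 47504\right) = \left(\sqrt{\frac{12043}{3}} + 11641\right) \left(-22075 - 47504\right) = \left(\frac{\sqrt{36129}}{3} + 11641\right) \left(-69579\right) = \left(11641 + \frac{\sqrt{36129}}{3}\right) \left(-69579\right) = -809969139 - 23193 \sqrt{36129}$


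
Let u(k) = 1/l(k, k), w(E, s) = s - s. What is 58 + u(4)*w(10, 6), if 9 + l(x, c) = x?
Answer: 58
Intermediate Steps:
l(x, c) = -9 + x
w(E, s) = 0
u(k) = 1/(-9 + k)
58 + u(4)*w(10, 6) = 58 + 0/(-9 + 4) = 58 + 0/(-5) = 58 - ⅕*0 = 58 + 0 = 58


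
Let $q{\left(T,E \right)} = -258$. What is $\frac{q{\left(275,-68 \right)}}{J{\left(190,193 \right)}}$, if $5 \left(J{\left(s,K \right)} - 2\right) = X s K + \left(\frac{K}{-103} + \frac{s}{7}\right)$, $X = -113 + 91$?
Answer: $\frac{310030}{193878037} \approx 0.0015991$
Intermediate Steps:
$X = -22$
$J{\left(s,K \right)} = 2 - \frac{K}{515} + \frac{s}{35} - \frac{22 K s}{5}$ ($J{\left(s,K \right)} = 2 + \frac{- 22 s K + \left(\frac{K}{-103} + \frac{s}{7}\right)}{5} = 2 + \frac{- 22 K s + \left(K \left(- \frac{1}{103}\right) + s \frac{1}{7}\right)}{5} = 2 + \frac{- 22 K s - \left(- \frac{s}{7} + \frac{K}{103}\right)}{5} = 2 + \frac{- \frac{K}{103} + \frac{s}{7} - 22 K s}{5} = 2 - \left(- \frac{s}{35} + \frac{K}{515} + \frac{22 K s}{5}\right) = 2 - \frac{K}{515} + \frac{s}{35} - \frac{22 K s}{5}$)
$\frac{q{\left(275,-68 \right)}}{J{\left(190,193 \right)}} = - \frac{258}{2 - \frac{193}{515} + \frac{1}{35} \cdot 190 - \frac{4246}{5} \cdot 190} = - \frac{258}{2 - \frac{193}{515} + \frac{38}{7} - 161348} = - \frac{258}{- \frac{581634111}{3605}} = \left(-258\right) \left(- \frac{3605}{581634111}\right) = \frac{310030}{193878037}$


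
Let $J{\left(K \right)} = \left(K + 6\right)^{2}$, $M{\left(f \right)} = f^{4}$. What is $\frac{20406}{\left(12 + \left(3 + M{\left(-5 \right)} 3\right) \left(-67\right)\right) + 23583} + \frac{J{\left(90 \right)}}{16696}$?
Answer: $\frac{25060930}{71118699} \approx 0.35238$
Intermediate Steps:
$J{\left(K \right)} = \left(6 + K\right)^{2}$
$\frac{20406}{\left(12 + \left(3 + M{\left(-5 \right)} 3\right) \left(-67\right)\right) + 23583} + \frac{J{\left(90 \right)}}{16696} = \frac{20406}{\left(12 + \left(3 + \left(-5\right)^{4} \cdot 3\right) \left(-67\right)\right) + 23583} + \frac{\left(6 + 90\right)^{2}}{16696} = \frac{20406}{\left(12 + \left(3 + 625 \cdot 3\right) \left(-67\right)\right) + 23583} + 96^{2} \cdot \frac{1}{16696} = \frac{20406}{\left(12 + \left(3 + 1875\right) \left(-67\right)\right) + 23583} + 9216 \cdot \frac{1}{16696} = \frac{20406}{\left(12 + 1878 \left(-67\right)\right) + 23583} + \frac{1152}{2087} = \frac{20406}{\left(12 - 125826\right) + 23583} + \frac{1152}{2087} = \frac{20406}{-125814 + 23583} + \frac{1152}{2087} = \frac{20406}{-102231} + \frac{1152}{2087} = 20406 \left(- \frac{1}{102231}\right) + \frac{1152}{2087} = - \frac{6802}{34077} + \frac{1152}{2087} = \frac{25060930}{71118699}$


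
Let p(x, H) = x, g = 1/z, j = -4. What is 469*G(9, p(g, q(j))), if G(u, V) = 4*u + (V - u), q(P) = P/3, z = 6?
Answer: 76447/6 ≈ 12741.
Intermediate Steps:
q(P) = P/3 (q(P) = P*(⅓) = P/3)
g = ⅙ (g = 1/6 = ⅙ ≈ 0.16667)
G(u, V) = V + 3*u
469*G(9, p(g, q(j))) = 469*(⅙ + 3*9) = 469*(⅙ + 27) = 469*(163/6) = 76447/6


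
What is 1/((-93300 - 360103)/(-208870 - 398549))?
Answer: 607419/453403 ≈ 1.3397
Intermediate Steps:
1/((-93300 - 360103)/(-208870 - 398549)) = 1/(-453403/(-607419)) = 1/(-453403*(-1/607419)) = 1/(453403/607419) = 607419/453403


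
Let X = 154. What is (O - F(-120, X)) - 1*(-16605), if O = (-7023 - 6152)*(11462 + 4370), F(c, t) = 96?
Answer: -208570091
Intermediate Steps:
O = -208586600 (O = -13175*15832 = -208586600)
(O - F(-120, X)) - 1*(-16605) = (-208586600 - 1*96) - 1*(-16605) = (-208586600 - 96) + 16605 = -208586696 + 16605 = -208570091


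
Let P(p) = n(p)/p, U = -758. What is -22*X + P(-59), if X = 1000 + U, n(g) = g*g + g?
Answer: -5382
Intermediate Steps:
n(g) = g + g² (n(g) = g² + g = g + g²)
P(p) = 1 + p (P(p) = (p*(1 + p))/p = 1 + p)
X = 242 (X = 1000 - 758 = 242)
-22*X + P(-59) = -22*242 + (1 - 59) = -5324 - 58 = -5382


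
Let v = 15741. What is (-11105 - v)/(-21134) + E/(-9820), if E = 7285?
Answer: 10966653/20753588 ≈ 0.52842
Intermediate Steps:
(-11105 - v)/(-21134) + E/(-9820) = (-11105 - 1*15741)/(-21134) + 7285/(-9820) = (-11105 - 15741)*(-1/21134) + 7285*(-1/9820) = -26846*(-1/21134) - 1457/1964 = 13423/10567 - 1457/1964 = 10966653/20753588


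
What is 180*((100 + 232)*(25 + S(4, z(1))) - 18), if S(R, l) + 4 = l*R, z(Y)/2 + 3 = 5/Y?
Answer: 2207880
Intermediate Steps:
z(Y) = -6 + 10/Y (z(Y) = -6 + 2*(5/Y) = -6 + 10/Y)
S(R, l) = -4 + R*l (S(R, l) = -4 + l*R = -4 + R*l)
180*((100 + 232)*(25 + S(4, z(1))) - 18) = 180*((100 + 232)*(25 + (-4 + 4*(-6 + 10/1))) - 18) = 180*(332*(25 + (-4 + 4*(-6 + 10*1))) - 18) = 180*(332*(25 + (-4 + 4*(-6 + 10))) - 18) = 180*(332*(25 + (-4 + 4*4)) - 18) = 180*(332*(25 + (-4 + 16)) - 18) = 180*(332*(25 + 12) - 18) = 180*(332*37 - 18) = 180*(12284 - 18) = 180*12266 = 2207880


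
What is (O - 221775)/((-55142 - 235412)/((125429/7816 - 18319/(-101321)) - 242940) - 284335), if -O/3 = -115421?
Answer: -3421239542508259368/7814199386886988643 ≈ -0.43782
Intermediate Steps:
O = 346263 (O = -3*(-115421) = 346263)
(O - 221775)/((-55142 - 235412)/((125429/7816 - 18319/(-101321)) - 242940) - 284335) = (346263 - 221775)/((-55142 - 235412)/((125429/7816 - 18319/(-101321)) - 242940) - 284335) = 124488/(-290554/((125429*(1/7816) - 18319*(-1/101321)) - 242940) - 284335) = 124488/(-290554/((125429/7816 + 18319/101321) - 242940) - 284335) = 124488/(-290554/(12851773013/791924936 - 242940) - 284335) = 124488/(-290554/(-192377392178827/791924936) - 284335) = 124488/(-290554*(-791924936/192377392178827) - 284335) = 124488/(230096957854544/192377392178827 - 284335) = 124488/(-54699395708208920501/192377392178827) = 124488*(-192377392178827/54699395708208920501) = -3421239542508259368/7814199386886988643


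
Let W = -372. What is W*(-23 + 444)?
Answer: -156612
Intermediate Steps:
W*(-23 + 444) = -372*(-23 + 444) = -372*421 = -156612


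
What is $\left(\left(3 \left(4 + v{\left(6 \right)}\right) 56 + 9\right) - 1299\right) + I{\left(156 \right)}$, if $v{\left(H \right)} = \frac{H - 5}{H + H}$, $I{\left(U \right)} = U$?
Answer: $-448$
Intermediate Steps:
$v{\left(H \right)} = \frac{-5 + H}{2 H}$
$\left(\left(3 \left(4 + v{\left(6 \right)}\right) 56 + 9\right) - 1299\right) + I{\left(156 \right)} = \left(\left(3 \left(4 + \frac{-5 + 6}{2 \cdot 6}\right) 56 + 9\right) - 1299\right) + 156 = \left(\left(3 \left(4 + \frac{1}{2} \cdot \frac{1}{6} \cdot 1\right) 56 + 9\right) - 1299\right) + 156 = \left(\left(3 \left(4 + \frac{1}{12}\right) 56 + 9\right) - 1299\right) + 156 = \left(\left(3 \cdot \frac{49}{12} \cdot 56 + 9\right) - 1299\right) + 156 = \left(\left(\frac{49}{4} \cdot 56 + 9\right) - 1299\right) + 156 = \left(\left(686 + 9\right) - 1299\right) + 156 = \left(695 - 1299\right) + 156 = -604 + 156 = -448$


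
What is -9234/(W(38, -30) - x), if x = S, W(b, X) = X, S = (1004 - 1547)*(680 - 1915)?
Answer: 1026/74515 ≈ 0.013769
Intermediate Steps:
S = 670605 (S = -543*(-1235) = 670605)
x = 670605
-9234/(W(38, -30) - x) = -9234/(-30 - 1*670605) = -9234/(-30 - 670605) = -9234/(-670635) = -9234*(-1/670635) = 1026/74515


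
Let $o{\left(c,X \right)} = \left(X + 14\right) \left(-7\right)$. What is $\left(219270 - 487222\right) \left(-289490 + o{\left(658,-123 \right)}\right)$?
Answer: $77364977104$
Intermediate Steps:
$o{\left(c,X \right)} = -98 - 7 X$ ($o{\left(c,X \right)} = \left(14 + X\right) \left(-7\right) = -98 - 7 X$)
$\left(219270 - 487222\right) \left(-289490 + o{\left(658,-123 \right)}\right) = \left(219270 - 487222\right) \left(-289490 - -763\right) = - 267952 \left(-289490 + \left(-98 + 861\right)\right) = - 267952 \left(-289490 + 763\right) = \left(-267952\right) \left(-288727\right) = 77364977104$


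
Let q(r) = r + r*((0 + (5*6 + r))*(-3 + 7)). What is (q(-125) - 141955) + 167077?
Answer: 72497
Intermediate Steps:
q(r) = r + r*(120 + 4*r) (q(r) = r + r*((0 + (30 + r))*4) = r + r*((30 + r)*4) = r + r*(120 + 4*r))
(q(-125) - 141955) + 167077 = (-125*(121 + 4*(-125)) - 141955) + 167077 = (-125*(121 - 500) - 141955) + 167077 = (-125*(-379) - 141955) + 167077 = (47375 - 141955) + 167077 = -94580 + 167077 = 72497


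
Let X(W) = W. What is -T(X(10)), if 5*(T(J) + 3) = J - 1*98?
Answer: 103/5 ≈ 20.600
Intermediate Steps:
T(J) = -113/5 + J/5 (T(J) = -3 + (J - 1*98)/5 = -3 + (J - 98)/5 = -3 + (-98 + J)/5 = -3 + (-98/5 + J/5) = -113/5 + J/5)
-T(X(10)) = -(-113/5 + (1/5)*10) = -(-113/5 + 2) = -1*(-103/5) = 103/5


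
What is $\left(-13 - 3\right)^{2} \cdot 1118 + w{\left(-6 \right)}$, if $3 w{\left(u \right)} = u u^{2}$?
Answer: $286136$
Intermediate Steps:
$w{\left(u \right)} = \frac{u^{3}}{3}$ ($w{\left(u \right)} = \frac{u u^{2}}{3} = \frac{u^{3}}{3}$)
$\left(-13 - 3\right)^{2} \cdot 1118 + w{\left(-6 \right)} = \left(-13 - 3\right)^{2} \cdot 1118 + \frac{\left(-6\right)^{3}}{3} = \left(-16\right)^{2} \cdot 1118 + \frac{1}{3} \left(-216\right) = 256 \cdot 1118 - 72 = 286208 - 72 = 286136$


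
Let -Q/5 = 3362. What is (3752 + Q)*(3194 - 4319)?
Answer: 14690250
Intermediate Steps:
Q = -16810 (Q = -5*3362 = -16810)
(3752 + Q)*(3194 - 4319) = (3752 - 16810)*(3194 - 4319) = -13058*(-1125) = 14690250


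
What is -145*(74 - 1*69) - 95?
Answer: -820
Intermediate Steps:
-145*(74 - 1*69) - 95 = -145*(74 - 69) - 95 = -145*5 - 95 = -725 - 95 = -820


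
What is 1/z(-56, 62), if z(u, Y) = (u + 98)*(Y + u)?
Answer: 1/252 ≈ 0.0039683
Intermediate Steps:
z(u, Y) = (98 + u)*(Y + u)
1/z(-56, 62) = 1/((-56)² + 98*62 + 98*(-56) + 62*(-56)) = 1/(3136 + 6076 - 5488 - 3472) = 1/252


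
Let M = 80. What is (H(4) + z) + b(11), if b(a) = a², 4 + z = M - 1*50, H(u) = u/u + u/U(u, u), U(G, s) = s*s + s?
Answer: 741/5 ≈ 148.20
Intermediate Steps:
U(G, s) = s + s² (U(G, s) = s² + s = s + s²)
H(u) = 1 + 1/(1 + u) (H(u) = u/u + u/((u*(1 + u))) = 1 + u*(1/(u*(1 + u))) = 1 + 1/(1 + u))
z = 26 (z = -4 + (80 - 1*50) = -4 + (80 - 50) = -4 + 30 = 26)
(H(4) + z) + b(11) = ((2 + 4)/(1 + 4) + 26) + 11² = (6/5 + 26) + 121 = 136/5 + 121 = 741/5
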